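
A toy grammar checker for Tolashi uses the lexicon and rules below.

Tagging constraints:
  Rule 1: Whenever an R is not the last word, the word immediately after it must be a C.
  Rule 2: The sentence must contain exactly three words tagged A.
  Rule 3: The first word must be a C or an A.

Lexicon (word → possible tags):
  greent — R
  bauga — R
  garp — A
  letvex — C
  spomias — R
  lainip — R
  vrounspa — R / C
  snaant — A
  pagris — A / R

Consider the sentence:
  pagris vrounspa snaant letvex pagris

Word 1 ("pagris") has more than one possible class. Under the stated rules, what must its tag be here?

A

Candidates per position — 1:pagris {A,R}; 2:vrounspa {R,C}; 3:snaant {A}; 4:letvex {C}; 5:pagris {A,R}.
Position 1: R is ruled out by rule 2; that leaves A.
Position 2: R is ruled out by rule 1; that leaves C.
Position 5: R is ruled out by rule 2; that leaves A.
That leaves exactly one tagging: A C A C A.
Rule-by-rule: rule 1 ok; rule 2 ok; rule 3 ok.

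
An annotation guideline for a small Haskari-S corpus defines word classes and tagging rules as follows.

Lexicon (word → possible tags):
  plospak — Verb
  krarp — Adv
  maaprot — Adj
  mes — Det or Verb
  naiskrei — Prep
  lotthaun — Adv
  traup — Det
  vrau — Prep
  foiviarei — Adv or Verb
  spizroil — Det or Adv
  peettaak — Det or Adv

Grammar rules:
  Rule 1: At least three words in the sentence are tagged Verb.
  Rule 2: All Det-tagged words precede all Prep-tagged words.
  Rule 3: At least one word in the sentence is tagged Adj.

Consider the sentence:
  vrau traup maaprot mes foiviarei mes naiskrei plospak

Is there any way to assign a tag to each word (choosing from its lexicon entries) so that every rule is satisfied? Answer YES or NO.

Candidates per position — 1:vrau {Prep}; 2:traup {Det}; 3:maaprot {Adj}; 4:mes {Det,Verb}; 5:foiviarei {Adv,Verb}; 6:mes {Det,Verb}; 7:naiskrei {Prep}; 8:plospak {Verb}.
Rule 2 cannot be satisfied by any choice of tags from the lexicon.
So there is no consistent tagging.

NO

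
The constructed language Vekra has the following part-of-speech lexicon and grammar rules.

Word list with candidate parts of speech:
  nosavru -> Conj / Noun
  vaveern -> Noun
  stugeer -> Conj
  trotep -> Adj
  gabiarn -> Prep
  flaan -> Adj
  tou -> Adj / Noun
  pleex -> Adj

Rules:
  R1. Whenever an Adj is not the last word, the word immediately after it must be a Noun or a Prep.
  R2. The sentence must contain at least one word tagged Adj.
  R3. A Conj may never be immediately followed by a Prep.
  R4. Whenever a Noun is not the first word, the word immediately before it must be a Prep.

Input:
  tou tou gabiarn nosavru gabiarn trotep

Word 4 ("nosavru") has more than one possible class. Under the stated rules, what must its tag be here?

Noun

Candidates per position — 1:tou {Adj,Noun}; 2:tou {Adj,Noun}; 3:gabiarn {Prep}; 4:nosavru {Conj,Noun}; 5:gabiarn {Prep}; 6:trotep {Adj}.
Position 2: Noun is ruled out by rule 4; that leaves Adj.
Position 4: Conj is ruled out by rule 3; that leaves Noun.
Position 1: Adj is ruled out by rule 1; that leaves Noun.
The unique satisfying tagging is: Noun Adj Prep Noun Prep Adj.
Check: rule 1 satisfied; rule 2 satisfied; rule 3 satisfied; rule 4 satisfied.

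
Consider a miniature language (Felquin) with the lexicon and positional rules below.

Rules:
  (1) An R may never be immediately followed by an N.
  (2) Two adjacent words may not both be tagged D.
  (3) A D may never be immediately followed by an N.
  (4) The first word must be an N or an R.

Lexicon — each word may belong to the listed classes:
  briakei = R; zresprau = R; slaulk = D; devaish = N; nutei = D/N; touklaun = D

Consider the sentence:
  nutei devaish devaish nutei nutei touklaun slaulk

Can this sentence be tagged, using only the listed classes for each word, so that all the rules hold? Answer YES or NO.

NO

Candidates per position — 1:nutei {D,N}; 2:devaish {N}; 3:devaish {N}; 4:nutei {D,N}; 5:nutei {D,N}; 6:touklaun {D}; 7:slaulk {D}.
Rule 2 cannot be satisfied by any choice of tags from the lexicon.
So there is no consistent tagging.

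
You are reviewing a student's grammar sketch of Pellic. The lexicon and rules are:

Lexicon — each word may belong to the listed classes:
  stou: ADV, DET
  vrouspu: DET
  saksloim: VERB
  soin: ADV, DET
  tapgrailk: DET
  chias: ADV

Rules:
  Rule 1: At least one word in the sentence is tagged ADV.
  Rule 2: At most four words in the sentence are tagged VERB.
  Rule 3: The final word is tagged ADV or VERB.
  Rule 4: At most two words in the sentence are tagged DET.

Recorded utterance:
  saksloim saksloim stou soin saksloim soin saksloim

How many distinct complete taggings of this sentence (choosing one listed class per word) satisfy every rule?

Candidates per position — 1:saksloim {VERB}; 2:saksloim {VERB}; 3:stou {ADV,DET}; 4:soin {ADV,DET}; 5:saksloim {VERB}; 6:soin {ADV,DET}; 7:saksloim {VERB}.
There are 8 candidate sequences in total.
Checking each against the rules leaves 7 sequences.
Count = 7.

7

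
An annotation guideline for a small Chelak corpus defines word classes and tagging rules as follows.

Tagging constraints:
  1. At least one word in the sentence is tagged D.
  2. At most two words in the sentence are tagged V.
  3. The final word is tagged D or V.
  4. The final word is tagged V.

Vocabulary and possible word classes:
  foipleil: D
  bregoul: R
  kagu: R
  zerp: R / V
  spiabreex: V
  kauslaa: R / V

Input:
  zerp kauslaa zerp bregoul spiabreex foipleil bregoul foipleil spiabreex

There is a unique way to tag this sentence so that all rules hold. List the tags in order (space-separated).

R R R R V D R D V

Candidates per position — 1:zerp {R,V}; 2:kauslaa {R,V}; 3:zerp {R,V}; 4:bregoul {R}; 5:spiabreex {V}; 6:foipleil {D}; 7:bregoul {R}; 8:foipleil {D}; 9:spiabreex {V}.
Word 1 cannot be V — rule 2 would then fail for every completion. It is R.
Word 2 cannot be V — rule 2 would then fail for every completion. It is R.
Word 3 cannot be V — rule 2 would then fail for every completion. It is R.
So the tagging must be: R R R R V D R D V.
Check: rule 1 ok; rule 2 ok; rule 3 ok; rule 4 ok.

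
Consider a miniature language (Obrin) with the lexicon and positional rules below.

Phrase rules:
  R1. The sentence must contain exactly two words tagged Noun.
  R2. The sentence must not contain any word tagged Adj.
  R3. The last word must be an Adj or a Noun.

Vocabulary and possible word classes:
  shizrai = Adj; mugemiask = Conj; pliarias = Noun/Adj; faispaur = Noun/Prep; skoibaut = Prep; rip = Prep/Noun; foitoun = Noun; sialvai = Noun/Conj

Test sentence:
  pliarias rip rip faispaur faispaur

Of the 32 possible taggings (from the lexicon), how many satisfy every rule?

1

Candidates per position — 1:pliarias {Noun,Adj}; 2:rip {Prep,Noun}; 3:rip {Prep,Noun}; 4:faispaur {Noun,Prep}; 5:faispaur {Noun,Prep}.
There are 32 candidate sequences in total.
The sequences that satisfy every rule: Noun Prep Prep Prep Noun.
Count = 1.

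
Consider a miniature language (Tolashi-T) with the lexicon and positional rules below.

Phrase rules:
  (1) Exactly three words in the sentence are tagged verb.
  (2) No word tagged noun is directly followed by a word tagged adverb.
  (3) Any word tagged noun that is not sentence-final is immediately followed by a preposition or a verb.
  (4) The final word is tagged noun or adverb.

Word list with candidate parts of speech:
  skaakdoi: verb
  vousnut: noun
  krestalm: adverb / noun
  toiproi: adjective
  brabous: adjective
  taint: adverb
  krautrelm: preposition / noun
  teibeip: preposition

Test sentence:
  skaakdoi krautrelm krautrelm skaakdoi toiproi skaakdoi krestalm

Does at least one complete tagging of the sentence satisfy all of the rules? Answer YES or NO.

Candidates per position — 1:skaakdoi {verb}; 2:krautrelm {preposition,noun}; 3:krautrelm {preposition,noun}; 4:skaakdoi {verb}; 5:toiproi {adjective}; 6:skaakdoi {verb}; 7:krestalm {adverb,noun}.
One satisfying assignment: verb noun preposition verb adjective verb noun.
Checking: rule 1 holds; rule 2 holds; rule 3 holds; rule 4 holds.

YES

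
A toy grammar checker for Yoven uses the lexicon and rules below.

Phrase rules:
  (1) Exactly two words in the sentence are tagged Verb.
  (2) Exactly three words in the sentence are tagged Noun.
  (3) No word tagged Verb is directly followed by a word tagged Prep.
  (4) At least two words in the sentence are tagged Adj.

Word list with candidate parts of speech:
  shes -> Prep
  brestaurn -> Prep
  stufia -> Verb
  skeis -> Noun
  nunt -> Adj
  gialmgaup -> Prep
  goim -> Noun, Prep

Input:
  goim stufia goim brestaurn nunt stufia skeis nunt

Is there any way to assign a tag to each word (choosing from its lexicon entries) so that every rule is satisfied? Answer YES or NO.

Candidates per position — 1:goim {Noun,Prep}; 2:stufia {Verb}; 3:goim {Noun,Prep}; 4:brestaurn {Prep}; 5:nunt {Adj}; 6:stufia {Verb}; 7:skeis {Noun}; 8:nunt {Adj}.
One satisfying assignment: Noun Verb Noun Prep Adj Verb Noun Adj.
Verifying each rule — rule 1 ok; rule 2 ok; rule 3 ok; rule 4 ok.

YES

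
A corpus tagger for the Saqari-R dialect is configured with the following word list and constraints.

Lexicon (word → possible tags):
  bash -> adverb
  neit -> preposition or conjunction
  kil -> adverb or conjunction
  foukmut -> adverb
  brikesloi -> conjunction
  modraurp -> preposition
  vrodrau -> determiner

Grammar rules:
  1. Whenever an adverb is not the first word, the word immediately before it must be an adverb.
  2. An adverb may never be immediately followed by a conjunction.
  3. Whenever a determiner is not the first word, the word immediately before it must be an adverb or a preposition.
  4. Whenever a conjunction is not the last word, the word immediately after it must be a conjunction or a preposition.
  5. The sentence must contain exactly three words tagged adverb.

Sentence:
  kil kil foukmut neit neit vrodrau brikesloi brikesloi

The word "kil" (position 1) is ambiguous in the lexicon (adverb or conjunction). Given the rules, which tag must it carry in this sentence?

adverb

Candidates per position — 1:kil {adverb,conjunction}; 2:kil {adverb,conjunction}; 3:foukmut {adverb}; 4:neit {preposition,conjunction}; 5:neit {preposition,conjunction}; 6:vrodrau {determiner}; 7:brikesloi {conjunction}; 8:brikesloi {conjunction}.
Position 1: tagging it conjunction would leave rule 1 unsatisfiable, so it must be adverb.
Position 2: tagging it conjunction would leave rule 1 unsatisfiable, so it must be adverb.
Position 4: tagging it conjunction would leave rule 2 unsatisfiable, so it must be preposition.
Position 5: tagging it conjunction would leave rule 3 unsatisfiable, so it must be preposition.
The unique satisfying tagging is: adverb adverb adverb preposition preposition determiner conjunction conjunction.
Check: rule 1 satisfied; rule 2 satisfied; rule 3 satisfied; rule 4 satisfied; rule 5 satisfied.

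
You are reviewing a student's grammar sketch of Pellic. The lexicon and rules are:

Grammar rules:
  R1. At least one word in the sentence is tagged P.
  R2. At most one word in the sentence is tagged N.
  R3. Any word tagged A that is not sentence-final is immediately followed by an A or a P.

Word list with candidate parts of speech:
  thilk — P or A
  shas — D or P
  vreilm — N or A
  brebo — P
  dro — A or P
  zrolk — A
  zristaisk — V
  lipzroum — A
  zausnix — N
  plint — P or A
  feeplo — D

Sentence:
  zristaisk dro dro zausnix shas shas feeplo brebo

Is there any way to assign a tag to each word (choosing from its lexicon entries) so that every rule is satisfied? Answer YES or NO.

YES

Candidates per position — 1:zristaisk {V}; 2:dro {A,P}; 3:dro {A,P}; 4:zausnix {N}; 5:shas {D,P}; 6:shas {D,P}; 7:feeplo {D}; 8:brebo {P}.
One satisfying assignment: V P P N D D D P.
Check: rule 1 ✓; rule 2 ✓; rule 3 ✓.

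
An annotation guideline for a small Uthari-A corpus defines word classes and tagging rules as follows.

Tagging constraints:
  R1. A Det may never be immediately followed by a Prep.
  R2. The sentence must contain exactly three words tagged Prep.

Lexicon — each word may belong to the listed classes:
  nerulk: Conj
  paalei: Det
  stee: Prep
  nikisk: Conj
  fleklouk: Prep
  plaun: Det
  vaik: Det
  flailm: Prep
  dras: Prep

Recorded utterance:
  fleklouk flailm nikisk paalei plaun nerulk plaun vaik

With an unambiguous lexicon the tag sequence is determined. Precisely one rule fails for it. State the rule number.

2

Fixed tagging: Prep Prep Conj Det Det Conj Det Det.
Rule check: R1 ✓, R2 ✗.
Only rule 2 fails.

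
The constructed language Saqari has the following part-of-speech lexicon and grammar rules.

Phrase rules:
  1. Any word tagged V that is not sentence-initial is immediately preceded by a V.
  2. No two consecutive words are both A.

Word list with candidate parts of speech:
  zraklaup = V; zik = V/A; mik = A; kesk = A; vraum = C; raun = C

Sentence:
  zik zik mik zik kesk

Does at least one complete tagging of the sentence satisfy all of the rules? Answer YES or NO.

Candidates per position — 1:zik {V,A}; 2:zik {V,A}; 3:mik {A}; 4:zik {V,A}; 5:kesk {A}.
Every candidate sequence violates at least one rule; no consistent tagging exists.

NO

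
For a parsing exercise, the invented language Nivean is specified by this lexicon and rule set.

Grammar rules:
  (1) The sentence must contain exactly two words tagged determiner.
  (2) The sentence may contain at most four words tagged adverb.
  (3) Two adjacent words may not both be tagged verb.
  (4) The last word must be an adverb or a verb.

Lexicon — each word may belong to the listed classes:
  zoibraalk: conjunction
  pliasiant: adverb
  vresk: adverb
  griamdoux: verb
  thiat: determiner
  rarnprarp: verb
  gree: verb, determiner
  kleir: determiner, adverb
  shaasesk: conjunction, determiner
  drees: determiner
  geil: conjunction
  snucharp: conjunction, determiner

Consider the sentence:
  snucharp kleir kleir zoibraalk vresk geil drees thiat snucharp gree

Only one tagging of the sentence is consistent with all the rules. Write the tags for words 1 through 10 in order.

Candidates per position — 1:snucharp {conjunction,determiner}; 2:kleir {determiner,adverb}; 3:kleir {determiner,adverb}; 4:zoibraalk {conjunction}; 5:vresk {adverb}; 6:geil {conjunction}; 7:drees {determiner}; 8:thiat {determiner}; 9:snucharp {conjunction,determiner}; 10:gree {verb,determiner}.
Position 1: determiner is ruled out by rule 1; that leaves conjunction.
Position 2: determiner is ruled out by rule 1; that leaves adverb.
Position 3: determiner is ruled out by rule 1; that leaves adverb.
Position 9: determiner is ruled out by rule 1; that leaves conjunction.
Position 10: determiner is ruled out by rule 1; that leaves verb.
The unique satisfying tagging is: conjunction adverb adverb conjunction adverb conjunction determiner determiner conjunction verb.
Checking: rule 1 ok; rule 2 ok; rule 3 ok; rule 4 ok.

conjunction adverb adverb conjunction adverb conjunction determiner determiner conjunction verb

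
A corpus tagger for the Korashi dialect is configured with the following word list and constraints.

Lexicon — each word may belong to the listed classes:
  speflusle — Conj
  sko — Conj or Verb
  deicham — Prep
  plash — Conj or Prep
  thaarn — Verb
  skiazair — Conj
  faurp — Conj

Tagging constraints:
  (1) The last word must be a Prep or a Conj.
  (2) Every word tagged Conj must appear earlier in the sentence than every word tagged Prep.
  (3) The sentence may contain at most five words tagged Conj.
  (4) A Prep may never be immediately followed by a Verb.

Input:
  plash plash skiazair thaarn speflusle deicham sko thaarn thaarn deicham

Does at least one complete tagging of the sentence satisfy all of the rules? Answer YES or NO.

Candidates per position — 1:plash {Conj,Prep}; 2:plash {Conj,Prep}; 3:skiazair {Conj}; 4:thaarn {Verb}; 5:speflusle {Conj}; 6:deicham {Prep}; 7:sko {Conj,Verb}; 8:thaarn {Verb}; 9:thaarn {Verb}; 10:deicham {Prep}.
Every candidate sequence violates at least one rule; no consistent tagging exists.

NO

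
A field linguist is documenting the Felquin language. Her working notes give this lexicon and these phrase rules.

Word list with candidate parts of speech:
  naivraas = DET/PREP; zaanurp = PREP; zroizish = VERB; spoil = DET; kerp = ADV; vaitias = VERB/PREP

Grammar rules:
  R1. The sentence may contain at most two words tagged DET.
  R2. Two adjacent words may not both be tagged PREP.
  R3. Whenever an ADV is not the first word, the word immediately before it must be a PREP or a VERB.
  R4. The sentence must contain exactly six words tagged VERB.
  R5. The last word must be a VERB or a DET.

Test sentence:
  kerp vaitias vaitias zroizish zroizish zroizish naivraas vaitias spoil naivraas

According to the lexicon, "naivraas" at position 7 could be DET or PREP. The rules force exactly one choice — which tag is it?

Candidates per position — 1:kerp {ADV}; 2:vaitias {VERB,PREP}; 3:vaitias {VERB,PREP}; 4:zroizish {VERB}; 5:zroizish {VERB}; 6:zroizish {VERB}; 7:naivraas {DET,PREP}; 8:vaitias {VERB,PREP}; 9:spoil {DET}; 10:naivraas {DET,PREP}.
Word 2 cannot be PREP — rule 4 would then fail for every completion. It is VERB.
Word 3 cannot be PREP — rule 4 would then fail for every completion. It is VERB.
Word 8 cannot be PREP — rule 4 would then fail for every completion. It is VERB.
Word 10 cannot be PREP — rule 5 would then fail for every completion. It is DET.
Word 7 cannot be DET — rule 1 would then fail for every completion. It is PREP.
The unique satisfying tagging is: ADV VERB VERB VERB VERB VERB PREP VERB DET DET.
Checking: rule 1 ok; rule 2 ok; rule 3 ok; rule 4 ok; rule 5 ok.

PREP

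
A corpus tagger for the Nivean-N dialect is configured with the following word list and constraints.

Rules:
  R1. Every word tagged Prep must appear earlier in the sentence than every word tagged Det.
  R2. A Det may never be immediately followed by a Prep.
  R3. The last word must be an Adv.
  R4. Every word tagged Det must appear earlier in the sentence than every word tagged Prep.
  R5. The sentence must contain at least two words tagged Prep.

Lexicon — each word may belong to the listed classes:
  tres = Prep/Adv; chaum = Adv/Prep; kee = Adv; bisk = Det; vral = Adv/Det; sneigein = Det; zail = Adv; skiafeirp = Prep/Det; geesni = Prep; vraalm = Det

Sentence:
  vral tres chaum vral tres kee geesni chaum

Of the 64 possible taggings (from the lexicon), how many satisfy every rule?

Candidates per position — 1:vral {Adv,Det}; 2:tres {Prep,Adv}; 3:chaum {Adv,Prep}; 4:vral {Adv,Det}; 5:tres {Prep,Adv}; 6:kee {Adv}; 7:geesni {Prep}; 8:chaum {Adv,Prep}.
There are 64 candidate sequences in total.
Checking each against the rules leaves 7 sequences.
Count = 7.

7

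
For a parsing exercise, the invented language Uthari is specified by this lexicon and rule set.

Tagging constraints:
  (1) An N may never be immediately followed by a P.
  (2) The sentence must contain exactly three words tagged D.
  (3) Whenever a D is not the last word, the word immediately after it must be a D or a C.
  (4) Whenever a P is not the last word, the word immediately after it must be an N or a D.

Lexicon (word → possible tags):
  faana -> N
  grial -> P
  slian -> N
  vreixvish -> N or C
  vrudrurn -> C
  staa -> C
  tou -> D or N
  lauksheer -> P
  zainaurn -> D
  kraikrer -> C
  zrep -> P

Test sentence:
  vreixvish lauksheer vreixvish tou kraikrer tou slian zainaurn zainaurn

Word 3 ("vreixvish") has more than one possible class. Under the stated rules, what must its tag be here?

N

Candidates per position — 1:vreixvish {N,C}; 2:lauksheer {P}; 3:vreixvish {N,C}; 4:tou {D,N}; 5:kraikrer {C}; 6:tou {D,N}; 7:slian {N}; 8:zainaurn {D}; 9:zainaurn {D}.
Position 1: tagging it N would leave rule 1 unsatisfiable, so it must be C.
Position 3: tagging it C would leave rule 4 unsatisfiable, so it must be N.
Position 6: tagging it D would leave rule 3 unsatisfiable, so it must be N.
Position 4: tagging it N would leave rule 2 unsatisfiable, so it must be D.
So the tagging must be: C P N D C N N D D.
Check: rule 1 holds; rule 2 holds; rule 3 holds; rule 4 holds.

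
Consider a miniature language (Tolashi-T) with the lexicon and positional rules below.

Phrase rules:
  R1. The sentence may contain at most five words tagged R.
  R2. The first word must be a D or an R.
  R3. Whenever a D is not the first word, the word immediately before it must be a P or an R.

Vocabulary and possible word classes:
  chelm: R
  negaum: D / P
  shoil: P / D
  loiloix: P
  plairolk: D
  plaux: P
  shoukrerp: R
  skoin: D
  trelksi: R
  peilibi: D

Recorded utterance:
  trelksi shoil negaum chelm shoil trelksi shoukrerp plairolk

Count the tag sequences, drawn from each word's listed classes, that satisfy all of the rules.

Candidates per position — 1:trelksi {R}; 2:shoil {P,D}; 3:negaum {D,P}; 4:chelm {R}; 5:shoil {P,D}; 6:trelksi {R}; 7:shoukrerp {R}; 8:plairolk {D}.
There are 8 candidate sequences in total.
Checking each against the rules leaves 6 sequences.
Count = 6.

6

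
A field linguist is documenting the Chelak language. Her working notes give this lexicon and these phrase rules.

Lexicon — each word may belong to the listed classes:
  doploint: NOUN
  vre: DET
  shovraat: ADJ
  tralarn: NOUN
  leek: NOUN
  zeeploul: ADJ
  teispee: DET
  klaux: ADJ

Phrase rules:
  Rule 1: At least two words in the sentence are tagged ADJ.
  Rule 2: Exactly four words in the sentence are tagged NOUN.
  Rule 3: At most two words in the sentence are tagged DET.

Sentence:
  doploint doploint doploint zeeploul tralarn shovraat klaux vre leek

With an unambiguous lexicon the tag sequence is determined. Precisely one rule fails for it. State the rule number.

2

Fixed tagging: NOUN NOUN NOUN ADJ NOUN ADJ ADJ DET NOUN.
Checking each rule: R1 pass, R2 fail, R3 pass.
Only rule 2 fails.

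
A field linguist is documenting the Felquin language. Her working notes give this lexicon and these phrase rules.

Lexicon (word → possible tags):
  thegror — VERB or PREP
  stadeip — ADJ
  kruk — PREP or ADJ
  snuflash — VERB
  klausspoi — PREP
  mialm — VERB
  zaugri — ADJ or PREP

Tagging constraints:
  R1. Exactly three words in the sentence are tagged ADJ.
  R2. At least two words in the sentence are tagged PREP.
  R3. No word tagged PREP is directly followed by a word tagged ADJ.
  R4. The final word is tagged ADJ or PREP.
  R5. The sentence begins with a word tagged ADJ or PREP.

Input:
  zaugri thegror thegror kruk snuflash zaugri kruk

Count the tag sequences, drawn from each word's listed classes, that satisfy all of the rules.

5

Candidates per position — 1:zaugri {ADJ,PREP}; 2:thegror {VERB,PREP}; 3:thegror {VERB,PREP}; 4:kruk {PREP,ADJ}; 5:snuflash {VERB}; 6:zaugri {ADJ,PREP}; 7:kruk {PREP,ADJ}.
There are 64 candidate sequences in total.
The sequences that satisfy every rule: ADJ VERB PREP PREP VERB ADJ ADJ; ADJ PREP VERB PREP VERB ADJ ADJ; ADJ PREP VERB ADJ VERB ADJ PREP; ADJ PREP PREP PREP VERB ADJ ADJ; PREP PREP VERB ADJ VERB ADJ ADJ.
Count = 5.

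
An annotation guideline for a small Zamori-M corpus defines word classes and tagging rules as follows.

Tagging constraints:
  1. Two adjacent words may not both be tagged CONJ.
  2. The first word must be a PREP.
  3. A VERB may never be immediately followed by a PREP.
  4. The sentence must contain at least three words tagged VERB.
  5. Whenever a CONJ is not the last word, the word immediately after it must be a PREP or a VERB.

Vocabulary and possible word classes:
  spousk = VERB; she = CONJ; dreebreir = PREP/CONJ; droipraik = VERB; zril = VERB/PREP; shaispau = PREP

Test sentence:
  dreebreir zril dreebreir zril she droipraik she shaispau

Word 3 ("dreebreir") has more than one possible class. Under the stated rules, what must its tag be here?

CONJ

Candidates per position — 1:dreebreir {PREP,CONJ}; 2:zril {VERB,PREP}; 3:dreebreir {PREP,CONJ}; 4:zril {VERB,PREP}; 5:she {CONJ}; 6:droipraik {VERB}; 7:she {CONJ}; 8:shaispau {PREP}.
Word 1 cannot be CONJ — rule 2 would then fail for every completion. It is PREP.
Word 2 cannot be PREP — rule 4 would then fail for every completion. It is VERB.
Word 3 cannot be PREP — rule 3 would then fail for every completion. It is CONJ.
Word 4 cannot be PREP — rule 4 would then fail for every completion. It is VERB.
So the tagging must be: PREP VERB CONJ VERB CONJ VERB CONJ PREP.
Verifying each rule — rule 1 ok; rule 2 ok; rule 3 ok; rule 4 ok; rule 5 ok.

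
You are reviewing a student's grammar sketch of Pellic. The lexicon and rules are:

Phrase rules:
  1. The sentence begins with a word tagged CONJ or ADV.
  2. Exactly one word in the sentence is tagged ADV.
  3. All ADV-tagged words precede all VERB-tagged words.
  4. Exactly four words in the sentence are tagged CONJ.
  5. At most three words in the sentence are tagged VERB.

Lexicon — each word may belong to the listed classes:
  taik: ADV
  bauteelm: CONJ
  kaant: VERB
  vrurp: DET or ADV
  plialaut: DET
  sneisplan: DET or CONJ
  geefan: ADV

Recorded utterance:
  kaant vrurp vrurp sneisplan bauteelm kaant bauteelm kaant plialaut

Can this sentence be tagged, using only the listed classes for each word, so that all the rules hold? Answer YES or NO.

Candidates per position — 1:kaant {VERB}; 2:vrurp {DET,ADV}; 3:vrurp {DET,ADV}; 4:sneisplan {DET,CONJ}; 5:bauteelm {CONJ}; 6:kaant {VERB}; 7:bauteelm {CONJ}; 8:kaant {VERB}; 9:plialaut {DET}.
Rule 1 cannot be satisfied by any choice of tags from the lexicon.
So there is no consistent tagging.

NO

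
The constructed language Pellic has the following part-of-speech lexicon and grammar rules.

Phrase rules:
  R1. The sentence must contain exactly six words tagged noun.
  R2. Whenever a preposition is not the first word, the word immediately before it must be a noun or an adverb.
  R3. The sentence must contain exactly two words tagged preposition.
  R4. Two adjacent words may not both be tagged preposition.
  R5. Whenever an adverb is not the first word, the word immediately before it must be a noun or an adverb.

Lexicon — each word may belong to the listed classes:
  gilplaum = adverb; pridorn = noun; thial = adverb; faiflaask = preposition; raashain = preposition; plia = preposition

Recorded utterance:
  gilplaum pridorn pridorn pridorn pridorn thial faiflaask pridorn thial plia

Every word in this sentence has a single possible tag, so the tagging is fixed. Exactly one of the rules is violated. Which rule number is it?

Fixed tagging: adverb noun noun noun noun adverb preposition noun adverb preposition.
Applying the rules: R1 fail, R2 pass, R3 pass, R4 pass, R5 pass.
Only rule 1 fails.

1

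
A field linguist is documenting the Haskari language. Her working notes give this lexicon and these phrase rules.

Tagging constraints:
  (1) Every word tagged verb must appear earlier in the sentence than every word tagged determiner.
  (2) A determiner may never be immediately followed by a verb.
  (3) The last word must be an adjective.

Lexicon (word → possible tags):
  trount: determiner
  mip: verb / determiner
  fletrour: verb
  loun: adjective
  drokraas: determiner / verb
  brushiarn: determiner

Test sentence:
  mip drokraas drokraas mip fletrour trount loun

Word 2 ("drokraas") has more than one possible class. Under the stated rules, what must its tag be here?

verb

Candidates per position — 1:mip {verb,determiner}; 2:drokraas {determiner,verb}; 3:drokraas {determiner,verb}; 4:mip {verb,determiner}; 5:fletrour {verb}; 6:trount {determiner}; 7:loun {adjective}.
At position 1, choosing determiner makes rule 1 impossible to satisfy; hence verb.
At position 2, choosing determiner makes rule 1 impossible to satisfy; hence verb.
At position 3, choosing determiner makes rule 1 impossible to satisfy; hence verb.
At position 4, choosing determiner makes rule 1 impossible to satisfy; hence verb.
The only consistent sequence is: verb verb verb verb verb determiner adjective.
Verifying each rule — rule 1 satisfied; rule 2 satisfied; rule 3 satisfied.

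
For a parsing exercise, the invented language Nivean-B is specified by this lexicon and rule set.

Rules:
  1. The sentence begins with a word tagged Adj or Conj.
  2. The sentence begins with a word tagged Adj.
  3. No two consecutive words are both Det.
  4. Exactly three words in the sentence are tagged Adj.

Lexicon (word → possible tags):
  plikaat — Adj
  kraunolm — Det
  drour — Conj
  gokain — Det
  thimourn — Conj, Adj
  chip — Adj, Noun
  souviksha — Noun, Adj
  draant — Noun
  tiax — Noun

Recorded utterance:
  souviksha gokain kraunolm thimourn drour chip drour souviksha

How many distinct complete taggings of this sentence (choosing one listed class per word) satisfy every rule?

Candidates per position — 1:souviksha {Noun,Adj}; 2:gokain {Det}; 3:kraunolm {Det}; 4:thimourn {Conj,Adj}; 5:drour {Conj}; 6:chip {Adj,Noun}; 7:drour {Conj}; 8:souviksha {Noun,Adj}.
There are 16 candidate sequences in total.
Rule 3 cannot be satisfied by any choice of tags from the lexicon.
So there is no consistent tagging.
Count = 0.

0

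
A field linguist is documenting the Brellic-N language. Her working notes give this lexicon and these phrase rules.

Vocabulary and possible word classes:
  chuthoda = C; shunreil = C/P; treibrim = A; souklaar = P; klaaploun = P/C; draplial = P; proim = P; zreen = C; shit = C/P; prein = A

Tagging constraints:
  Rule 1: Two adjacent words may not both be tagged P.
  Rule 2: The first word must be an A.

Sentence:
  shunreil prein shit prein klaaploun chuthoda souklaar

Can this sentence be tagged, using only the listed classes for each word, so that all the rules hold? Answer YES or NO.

Candidates per position — 1:shunreil {C,P}; 2:prein {A}; 3:shit {C,P}; 4:prein {A}; 5:klaaploun {P,C}; 6:chuthoda {C}; 7:souklaar {P}.
Rule 2 cannot be satisfied by any choice of tags from the lexicon.
So there is no consistent tagging.

NO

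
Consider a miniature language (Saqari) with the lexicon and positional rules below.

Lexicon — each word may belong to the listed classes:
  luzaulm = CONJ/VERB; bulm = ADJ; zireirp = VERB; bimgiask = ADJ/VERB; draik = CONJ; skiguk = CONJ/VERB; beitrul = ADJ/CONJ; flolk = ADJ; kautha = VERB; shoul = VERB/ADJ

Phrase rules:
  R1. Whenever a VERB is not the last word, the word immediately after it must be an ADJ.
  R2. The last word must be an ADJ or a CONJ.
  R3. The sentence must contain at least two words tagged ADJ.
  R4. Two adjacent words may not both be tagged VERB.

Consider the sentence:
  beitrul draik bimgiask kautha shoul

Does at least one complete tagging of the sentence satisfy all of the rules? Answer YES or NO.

YES

Candidates per position — 1:beitrul {ADJ,CONJ}; 2:draik {CONJ}; 3:bimgiask {ADJ,VERB}; 4:kautha {VERB}; 5:shoul {VERB,ADJ}.
One satisfying assignment: ADJ CONJ ADJ VERB ADJ.
Checking: rule 1 ✓; rule 2 ✓; rule 3 ✓; rule 4 ✓.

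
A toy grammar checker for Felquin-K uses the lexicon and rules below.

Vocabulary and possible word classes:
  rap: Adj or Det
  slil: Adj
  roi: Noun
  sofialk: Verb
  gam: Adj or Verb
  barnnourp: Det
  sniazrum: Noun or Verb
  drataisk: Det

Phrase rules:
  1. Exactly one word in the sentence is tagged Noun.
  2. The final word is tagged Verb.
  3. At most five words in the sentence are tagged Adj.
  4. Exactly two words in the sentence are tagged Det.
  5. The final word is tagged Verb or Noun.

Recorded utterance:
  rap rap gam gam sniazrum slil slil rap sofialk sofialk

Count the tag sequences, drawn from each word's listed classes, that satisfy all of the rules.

12

Candidates per position — 1:rap {Adj,Det}; 2:rap {Adj,Det}; 3:gam {Adj,Verb}; 4:gam {Adj,Verb}; 5:sniazrum {Noun,Verb}; 6:slil {Adj}; 7:slil {Adj}; 8:rap {Adj,Det}; 9:sofialk {Verb}; 10:sofialk {Verb}.
There are 64 candidate sequences in total.
Checking each against the rules leaves 12 sequences.
Count = 12.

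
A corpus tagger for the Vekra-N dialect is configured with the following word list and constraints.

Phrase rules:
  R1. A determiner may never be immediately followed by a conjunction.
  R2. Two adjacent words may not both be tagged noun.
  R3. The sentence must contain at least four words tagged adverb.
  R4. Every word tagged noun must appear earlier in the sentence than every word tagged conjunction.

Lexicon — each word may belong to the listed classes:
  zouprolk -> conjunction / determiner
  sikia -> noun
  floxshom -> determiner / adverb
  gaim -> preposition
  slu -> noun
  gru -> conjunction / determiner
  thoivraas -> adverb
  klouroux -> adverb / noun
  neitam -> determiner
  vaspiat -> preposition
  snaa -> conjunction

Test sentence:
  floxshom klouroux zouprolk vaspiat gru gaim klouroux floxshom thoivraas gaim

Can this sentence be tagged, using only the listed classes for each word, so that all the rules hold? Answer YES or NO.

YES

Candidates per position — 1:floxshom {determiner,adverb}; 2:klouroux {adverb,noun}; 3:zouprolk {conjunction,determiner}; 4:vaspiat {preposition}; 5:gru {conjunction,determiner}; 6:gaim {preposition}; 7:klouroux {adverb,noun}; 8:floxshom {determiner,adverb}; 9:thoivraas {adverb}; 10:gaim {preposition}.
One satisfying assignment: adverb adverb conjunction preposition conjunction preposition adverb determiner adverb preposition.
Verifying each rule — rule 1 ok; rule 2 ok; rule 3 ok; rule 4 ok.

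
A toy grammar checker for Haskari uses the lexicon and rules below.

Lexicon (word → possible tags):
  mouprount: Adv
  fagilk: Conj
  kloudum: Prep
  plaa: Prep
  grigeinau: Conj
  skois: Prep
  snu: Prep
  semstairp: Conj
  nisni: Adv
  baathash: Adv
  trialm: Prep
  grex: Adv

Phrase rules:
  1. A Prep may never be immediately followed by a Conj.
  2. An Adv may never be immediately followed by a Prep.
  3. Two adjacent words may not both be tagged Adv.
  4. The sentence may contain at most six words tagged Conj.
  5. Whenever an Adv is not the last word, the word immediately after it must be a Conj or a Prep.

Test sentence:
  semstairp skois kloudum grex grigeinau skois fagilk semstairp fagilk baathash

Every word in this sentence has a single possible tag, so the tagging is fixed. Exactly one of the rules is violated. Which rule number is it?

1

Fixed tagging: Conj Prep Prep Adv Conj Prep Conj Conj Conj Adv.
Checking each rule: R1 violated, R2 holds, R3 holds, R4 holds, R5 holds.
Only rule 1 fails.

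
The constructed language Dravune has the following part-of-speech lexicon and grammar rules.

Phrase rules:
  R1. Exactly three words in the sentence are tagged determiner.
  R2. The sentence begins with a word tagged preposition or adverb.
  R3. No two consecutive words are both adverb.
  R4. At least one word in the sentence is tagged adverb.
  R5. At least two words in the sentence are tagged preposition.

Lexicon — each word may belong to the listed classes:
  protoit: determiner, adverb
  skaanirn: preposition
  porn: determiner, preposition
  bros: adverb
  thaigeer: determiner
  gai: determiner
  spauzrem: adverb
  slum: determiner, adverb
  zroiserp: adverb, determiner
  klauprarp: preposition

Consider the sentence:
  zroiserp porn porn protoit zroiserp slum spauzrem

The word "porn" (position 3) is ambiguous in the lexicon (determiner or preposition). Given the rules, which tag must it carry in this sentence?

Candidates per position — 1:zroiserp {adverb,determiner}; 2:porn {determiner,preposition}; 3:porn {determiner,preposition}; 4:protoit {determiner,adverb}; 5:zroiserp {adverb,determiner}; 6:slum {determiner,adverb}; 7:spauzrem {adverb}.
Position 1: tagging it determiner would leave rule 2 unsatisfiable, so it must be adverb.
Position 2: tagging it determiner would leave rule 5 unsatisfiable, so it must be preposition.
Position 3: tagging it determiner would leave rule 5 unsatisfiable, so it must be preposition.
Position 4: tagging it adverb would leave rule 1 unsatisfiable, so it must be determiner.
Position 5: tagging it adverb would leave rule 1 unsatisfiable, so it must be determiner.
Position 6: tagging it adverb would leave rule 1 unsatisfiable, so it must be determiner.
So the tagging must be: adverb preposition preposition determiner determiner determiner adverb.
Verifying each rule — rule 1 ✓; rule 2 ✓; rule 3 ✓; rule 4 ✓; rule 5 ✓.

preposition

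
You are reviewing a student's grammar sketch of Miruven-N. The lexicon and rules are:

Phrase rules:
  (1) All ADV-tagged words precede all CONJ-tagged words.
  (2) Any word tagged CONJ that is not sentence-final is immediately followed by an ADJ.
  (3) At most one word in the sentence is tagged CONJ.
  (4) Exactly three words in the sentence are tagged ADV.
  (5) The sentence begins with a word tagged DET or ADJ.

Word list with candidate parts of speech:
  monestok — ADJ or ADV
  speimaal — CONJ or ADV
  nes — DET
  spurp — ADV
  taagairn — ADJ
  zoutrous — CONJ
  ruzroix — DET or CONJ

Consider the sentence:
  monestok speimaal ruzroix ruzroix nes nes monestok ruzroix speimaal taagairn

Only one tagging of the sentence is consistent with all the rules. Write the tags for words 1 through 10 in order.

ADJ ADV DET DET DET DET ADV DET ADV ADJ

Candidates per position — 1:monestok {ADJ,ADV}; 2:speimaal {CONJ,ADV}; 3:ruzroix {DET,CONJ}; 4:ruzroix {DET,CONJ}; 5:nes {DET}; 6:nes {DET}; 7:monestok {ADJ,ADV}; 8:ruzroix {DET,CONJ}; 9:speimaal {CONJ,ADV}; 10:taagairn {ADJ}.
If word 1 were ADV, no tagging could satisfy rule 5; so word 1 is ADJ.
If word 2 were CONJ, no tagging could satisfy rule 2; so word 2 is ADV.
If word 3 were CONJ, no tagging could satisfy rule 2; so word 3 is DET.
If word 4 were CONJ, no tagging could satisfy rule 2; so word 4 is DET.
If word 7 were ADJ, no tagging could satisfy rule 4; so word 7 is ADV.
If word 8 were CONJ, no tagging could satisfy rule 2; so word 8 is DET.
If word 9 were CONJ, no tagging could satisfy rule 4; so word 9 is ADV.
The unique satisfying tagging is: ADJ ADV DET DET DET DET ADV DET ADV ADJ.
Rule-by-rule: rule 1 ✓; rule 2 ✓; rule 3 ✓; rule 4 ✓; rule 5 ✓.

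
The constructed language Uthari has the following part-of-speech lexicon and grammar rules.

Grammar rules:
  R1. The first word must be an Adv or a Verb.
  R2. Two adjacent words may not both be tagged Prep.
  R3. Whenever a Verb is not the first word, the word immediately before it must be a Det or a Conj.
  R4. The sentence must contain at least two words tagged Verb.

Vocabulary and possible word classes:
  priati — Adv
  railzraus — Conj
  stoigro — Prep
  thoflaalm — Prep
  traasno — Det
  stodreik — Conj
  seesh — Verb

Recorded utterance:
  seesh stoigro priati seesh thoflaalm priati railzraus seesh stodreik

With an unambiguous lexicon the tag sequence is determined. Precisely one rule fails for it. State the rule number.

3

Fixed tagging: Verb Prep Adv Verb Prep Adv Conj Verb Conj.
Rule check: R1 ok, R2 ok, R3 fails, R4 ok.
Only rule 3 fails.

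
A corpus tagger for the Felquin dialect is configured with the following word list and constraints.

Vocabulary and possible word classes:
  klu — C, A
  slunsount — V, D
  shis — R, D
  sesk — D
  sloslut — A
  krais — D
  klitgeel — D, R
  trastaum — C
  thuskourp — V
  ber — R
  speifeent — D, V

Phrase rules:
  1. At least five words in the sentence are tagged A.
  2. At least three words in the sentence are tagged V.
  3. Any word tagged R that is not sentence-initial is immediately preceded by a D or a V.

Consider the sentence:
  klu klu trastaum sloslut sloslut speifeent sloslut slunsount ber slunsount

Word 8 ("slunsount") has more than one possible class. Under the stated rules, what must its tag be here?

Candidates per position — 1:klu {C,A}; 2:klu {C,A}; 3:trastaum {C}; 4:sloslut {A}; 5:sloslut {A}; 6:speifeent {D,V}; 7:sloslut {A}; 8:slunsount {V,D}; 9:ber {R}; 10:slunsount {V,D}.
At position 1, choosing C makes rule 1 impossible to satisfy; hence A.
At position 2, choosing C makes rule 1 impossible to satisfy; hence A.
At position 6, choosing D makes rule 2 impossible to satisfy; hence V.
At position 8, choosing D makes rule 2 impossible to satisfy; hence V.
At position 10, choosing D makes rule 2 impossible to satisfy; hence V.
That leaves exactly one tagging: A A C A A V A V R V.
Checking: rule 1 ok; rule 2 ok; rule 3 ok.

V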